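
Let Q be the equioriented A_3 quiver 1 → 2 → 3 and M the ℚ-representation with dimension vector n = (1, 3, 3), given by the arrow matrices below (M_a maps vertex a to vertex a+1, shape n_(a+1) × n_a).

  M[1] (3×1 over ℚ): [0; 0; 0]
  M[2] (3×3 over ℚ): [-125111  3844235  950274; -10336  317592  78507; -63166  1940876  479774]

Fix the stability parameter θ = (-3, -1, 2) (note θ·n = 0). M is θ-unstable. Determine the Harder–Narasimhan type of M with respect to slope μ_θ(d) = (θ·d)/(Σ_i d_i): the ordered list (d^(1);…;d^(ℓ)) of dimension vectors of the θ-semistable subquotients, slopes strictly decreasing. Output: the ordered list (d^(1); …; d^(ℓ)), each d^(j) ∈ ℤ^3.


Barcode: M ≅ I[1,1], I[2,3]^3. HN layers by μ_θ (3 steps, strictly decreasing):
  μ^(1)=2; μ^(2)=-1; μ^(3)=-3

((0, 0, 3); (0, 3, 0); (1, 0, 0))


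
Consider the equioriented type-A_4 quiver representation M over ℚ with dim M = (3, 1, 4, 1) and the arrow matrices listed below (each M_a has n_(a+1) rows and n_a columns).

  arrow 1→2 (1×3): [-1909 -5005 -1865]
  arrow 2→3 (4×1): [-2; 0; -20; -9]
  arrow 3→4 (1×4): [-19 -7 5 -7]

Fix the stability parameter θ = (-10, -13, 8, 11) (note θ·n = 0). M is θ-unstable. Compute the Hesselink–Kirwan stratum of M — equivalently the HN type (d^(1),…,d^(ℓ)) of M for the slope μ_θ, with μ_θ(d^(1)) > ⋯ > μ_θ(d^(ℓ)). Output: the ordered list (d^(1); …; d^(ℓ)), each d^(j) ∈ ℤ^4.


Via rank(M_{q-1}∘⋯∘M_p): M ≅ I[1,1]^2, I[1,4], I[3,3]^3.
μ_θ-semistable layers: μ^(1)=11; μ^(2)=8; μ^(3)=-10; μ^(4)=-23/2

((0, 0, 0, 1); (0, 0, 4, 0); (2, 0, 0, 0); (1, 1, 0, 0))


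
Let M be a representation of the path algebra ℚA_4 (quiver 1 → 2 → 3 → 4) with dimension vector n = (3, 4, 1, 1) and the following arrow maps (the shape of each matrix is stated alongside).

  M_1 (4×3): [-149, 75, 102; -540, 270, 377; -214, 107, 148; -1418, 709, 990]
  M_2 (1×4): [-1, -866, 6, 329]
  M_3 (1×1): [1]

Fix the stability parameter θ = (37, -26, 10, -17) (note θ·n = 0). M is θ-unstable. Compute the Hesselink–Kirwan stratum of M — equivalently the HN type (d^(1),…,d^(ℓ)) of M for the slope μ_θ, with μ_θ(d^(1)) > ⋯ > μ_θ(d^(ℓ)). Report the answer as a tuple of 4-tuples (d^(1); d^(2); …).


Via rank(M_{q-1}∘⋯∘M_p): M ≅ I[1,2]^2, I[1,4], I[2,2].
μ_θ-semistable layers: μ^(1)=11/2; μ^(2)=1; μ^(3)=-26

((2, 2, 0, 0); (1, 1, 1, 1); (0, 1, 0, 0))


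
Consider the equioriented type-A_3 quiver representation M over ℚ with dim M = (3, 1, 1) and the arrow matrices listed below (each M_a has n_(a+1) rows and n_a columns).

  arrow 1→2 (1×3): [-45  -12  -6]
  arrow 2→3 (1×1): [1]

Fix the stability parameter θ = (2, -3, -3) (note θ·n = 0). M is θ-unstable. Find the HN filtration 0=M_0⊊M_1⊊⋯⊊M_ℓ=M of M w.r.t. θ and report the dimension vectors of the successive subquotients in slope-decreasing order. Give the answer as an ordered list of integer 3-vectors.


Interval decomposition of M: I[1,1]^2, I[1,3].
HN type (ℓ=2): μ^(1)=2; μ^(2)=-4/3

((2, 0, 0); (1, 1, 1))


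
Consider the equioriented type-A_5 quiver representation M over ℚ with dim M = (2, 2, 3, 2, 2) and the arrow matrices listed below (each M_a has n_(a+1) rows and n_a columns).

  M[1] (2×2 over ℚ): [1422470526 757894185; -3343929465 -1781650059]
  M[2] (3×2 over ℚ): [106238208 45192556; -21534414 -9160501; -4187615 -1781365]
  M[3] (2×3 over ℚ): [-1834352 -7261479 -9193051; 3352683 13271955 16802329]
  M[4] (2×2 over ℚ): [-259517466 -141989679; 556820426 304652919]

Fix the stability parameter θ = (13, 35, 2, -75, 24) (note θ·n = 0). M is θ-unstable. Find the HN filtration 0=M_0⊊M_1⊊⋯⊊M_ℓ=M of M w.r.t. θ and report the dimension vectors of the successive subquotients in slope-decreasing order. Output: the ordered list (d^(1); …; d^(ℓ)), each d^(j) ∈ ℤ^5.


Interval decomposition of M: I[1,4], I[1,5], I[3,3], I[5,5].
HN type (ℓ=3): μ^(1)=24; μ^(2)=2; μ^(3)=-25/4

((0, 0, 0, 0, 2); (0, 0, 1, 0, 0); (2, 2, 2, 2, 0))


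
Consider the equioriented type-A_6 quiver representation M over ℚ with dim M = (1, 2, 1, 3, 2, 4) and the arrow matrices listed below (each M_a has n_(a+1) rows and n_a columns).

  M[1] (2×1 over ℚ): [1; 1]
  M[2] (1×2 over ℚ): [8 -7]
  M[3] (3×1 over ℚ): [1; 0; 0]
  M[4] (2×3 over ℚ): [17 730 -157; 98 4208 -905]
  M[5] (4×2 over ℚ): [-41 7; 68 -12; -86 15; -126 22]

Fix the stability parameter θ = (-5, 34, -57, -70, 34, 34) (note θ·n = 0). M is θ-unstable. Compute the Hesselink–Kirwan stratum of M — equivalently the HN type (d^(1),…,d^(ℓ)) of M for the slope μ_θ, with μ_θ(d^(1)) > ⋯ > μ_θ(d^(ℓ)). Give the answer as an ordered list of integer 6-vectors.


Interval decomposition of M: I[1,6], I[2,2], I[4,4], I[4,6], I[6,6]^2.
HN type (ℓ=3): μ^(1)=34; μ^(2)=-49/2; μ^(3)=-70

((0, 1, 0, 0, 2, 4); (1, 1, 1, 1, 0, 0); (0, 0, 0, 2, 0, 0))


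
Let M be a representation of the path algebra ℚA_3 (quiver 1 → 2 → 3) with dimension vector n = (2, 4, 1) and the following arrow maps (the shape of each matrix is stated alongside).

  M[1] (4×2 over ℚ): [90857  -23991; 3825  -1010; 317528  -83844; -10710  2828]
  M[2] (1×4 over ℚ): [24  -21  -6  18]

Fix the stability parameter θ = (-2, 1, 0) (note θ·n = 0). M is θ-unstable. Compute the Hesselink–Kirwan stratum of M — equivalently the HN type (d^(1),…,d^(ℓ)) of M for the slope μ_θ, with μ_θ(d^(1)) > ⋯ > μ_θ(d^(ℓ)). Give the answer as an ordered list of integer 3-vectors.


Barcode: M ≅ I[1,2], I[1,3], I[2,2]^2. HN layers by μ_θ (3 steps, strictly decreasing):
  μ^(1)=1; μ^(2)=1/2; μ^(3)=-2

((0, 3, 0); (0, 1, 1); (2, 0, 0))


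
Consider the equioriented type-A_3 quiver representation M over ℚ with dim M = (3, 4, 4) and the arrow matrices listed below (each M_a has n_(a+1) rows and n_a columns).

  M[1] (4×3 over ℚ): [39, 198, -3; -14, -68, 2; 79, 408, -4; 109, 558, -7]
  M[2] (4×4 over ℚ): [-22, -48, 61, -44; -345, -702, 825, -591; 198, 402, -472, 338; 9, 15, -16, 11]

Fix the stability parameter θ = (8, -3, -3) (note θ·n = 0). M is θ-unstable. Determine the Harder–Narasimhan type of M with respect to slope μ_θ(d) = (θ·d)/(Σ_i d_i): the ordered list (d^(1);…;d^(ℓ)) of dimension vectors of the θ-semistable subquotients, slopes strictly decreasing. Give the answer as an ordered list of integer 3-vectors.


Barcode: M ≅ I[1,1], I[1,3]^2, I[2,2], I[2,3], I[3,3]. HN layers by μ_θ (3 steps, strictly decreasing):
  μ^(1)=8; μ^(2)=2/3; μ^(3)=-3

((1, 0, 0); (2, 2, 2); (0, 2, 2))


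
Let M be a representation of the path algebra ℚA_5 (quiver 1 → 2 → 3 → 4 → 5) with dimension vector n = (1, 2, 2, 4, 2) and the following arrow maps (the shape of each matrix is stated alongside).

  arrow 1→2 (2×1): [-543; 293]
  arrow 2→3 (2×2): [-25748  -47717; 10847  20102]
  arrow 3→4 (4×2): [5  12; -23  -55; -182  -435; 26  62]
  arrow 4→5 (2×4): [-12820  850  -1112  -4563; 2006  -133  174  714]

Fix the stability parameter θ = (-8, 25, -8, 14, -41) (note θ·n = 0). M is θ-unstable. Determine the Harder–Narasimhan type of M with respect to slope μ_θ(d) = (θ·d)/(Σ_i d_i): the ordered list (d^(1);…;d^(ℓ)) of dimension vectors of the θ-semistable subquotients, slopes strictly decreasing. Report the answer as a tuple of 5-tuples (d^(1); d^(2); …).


Interval decomposition of M: I[1,5], I[2,4], I[4,4], I[4,5].
HN type (ℓ=5): μ^(1)=14; μ^(2)=17/2; μ^(3)=-5/2; μ^(4)=-8; μ^(5)=-27/2

((0, 0, 0, 2, 0); (0, 1, 1, 0, 0); (0, 1, 1, 1, 1); (1, 0, 0, 0, 0); (0, 0, 0, 1, 1))


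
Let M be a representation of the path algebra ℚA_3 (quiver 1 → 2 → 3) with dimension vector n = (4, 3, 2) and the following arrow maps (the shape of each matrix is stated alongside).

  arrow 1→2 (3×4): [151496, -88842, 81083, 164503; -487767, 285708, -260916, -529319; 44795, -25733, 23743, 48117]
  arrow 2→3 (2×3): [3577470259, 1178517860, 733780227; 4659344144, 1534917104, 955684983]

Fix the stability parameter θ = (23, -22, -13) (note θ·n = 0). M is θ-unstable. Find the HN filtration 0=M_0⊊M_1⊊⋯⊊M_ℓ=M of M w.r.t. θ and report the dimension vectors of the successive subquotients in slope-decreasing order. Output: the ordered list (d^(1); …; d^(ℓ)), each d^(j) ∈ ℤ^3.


Interval decomposition of M: I[1,1], I[1,2], I[1,3]^2.
HN type (ℓ=3): μ^(1)=23; μ^(2)=1/2; μ^(3)=-4

((1, 0, 0); (1, 1, 0); (2, 2, 2))


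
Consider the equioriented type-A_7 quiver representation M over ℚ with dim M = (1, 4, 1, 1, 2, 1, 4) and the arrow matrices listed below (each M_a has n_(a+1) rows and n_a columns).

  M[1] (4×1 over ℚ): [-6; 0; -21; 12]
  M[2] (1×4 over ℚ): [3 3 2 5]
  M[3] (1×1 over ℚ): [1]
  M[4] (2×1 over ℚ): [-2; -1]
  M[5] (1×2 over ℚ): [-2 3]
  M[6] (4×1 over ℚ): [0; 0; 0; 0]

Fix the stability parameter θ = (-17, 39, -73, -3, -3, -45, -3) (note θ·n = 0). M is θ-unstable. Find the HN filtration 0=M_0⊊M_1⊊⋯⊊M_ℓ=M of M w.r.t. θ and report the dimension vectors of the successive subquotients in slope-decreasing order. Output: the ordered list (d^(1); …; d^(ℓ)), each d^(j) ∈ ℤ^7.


Barcode: M ≅ I[1,2], I[2,2]^2, I[2,6], I[5,5], I[7,7]^4. HN layers by μ_θ (3 steps, strictly decreasing):
  μ^(1)=39; μ^(2)=-3; μ^(3)=-17

((0, 3, 0, 0, 0, 0, 0); (0, 0, 0, 0, 1, 0, 4); (1, 1, 1, 1, 1, 1, 0))


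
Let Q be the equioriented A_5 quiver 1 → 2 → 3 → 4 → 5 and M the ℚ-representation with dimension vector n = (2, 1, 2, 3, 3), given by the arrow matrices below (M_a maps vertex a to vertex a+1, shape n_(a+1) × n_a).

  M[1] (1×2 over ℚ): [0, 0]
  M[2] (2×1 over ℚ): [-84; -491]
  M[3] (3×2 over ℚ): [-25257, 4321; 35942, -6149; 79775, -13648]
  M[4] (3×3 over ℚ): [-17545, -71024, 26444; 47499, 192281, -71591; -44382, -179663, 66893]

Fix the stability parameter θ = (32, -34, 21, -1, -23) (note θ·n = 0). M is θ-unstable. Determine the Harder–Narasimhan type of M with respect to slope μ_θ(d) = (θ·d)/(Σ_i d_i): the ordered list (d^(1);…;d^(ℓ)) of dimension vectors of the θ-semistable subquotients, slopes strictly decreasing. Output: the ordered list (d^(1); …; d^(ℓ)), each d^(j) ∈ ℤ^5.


Via rank(M_{q-1}∘⋯∘M_p): M ≅ I[1,1]^2, I[2,5], I[3,4], I[4,5], I[5,5].
μ_θ-semistable layers: μ^(1)=32; μ^(2)=10; μ^(3)=-1; μ^(4)=-12; μ^(5)=-23; μ^(6)=-34

((2, 0, 0, 0, 0); (0, 0, 1, 1, 0); (0, 0, 1, 1, 1); (0, 0, 0, 1, 1); (0, 0, 0, 0, 1); (0, 1, 0, 0, 0))


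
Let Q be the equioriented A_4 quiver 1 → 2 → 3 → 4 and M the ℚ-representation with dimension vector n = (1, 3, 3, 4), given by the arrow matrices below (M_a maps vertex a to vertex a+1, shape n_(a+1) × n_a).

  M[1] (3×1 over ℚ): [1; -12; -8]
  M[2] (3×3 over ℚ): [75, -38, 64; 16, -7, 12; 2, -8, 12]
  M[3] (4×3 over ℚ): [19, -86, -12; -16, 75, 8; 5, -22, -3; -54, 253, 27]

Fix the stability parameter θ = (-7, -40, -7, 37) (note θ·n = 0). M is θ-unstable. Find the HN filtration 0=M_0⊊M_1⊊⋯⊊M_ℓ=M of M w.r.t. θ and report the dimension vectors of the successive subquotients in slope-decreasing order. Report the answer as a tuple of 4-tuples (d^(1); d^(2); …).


Via rank(M_{q-1}∘⋯∘M_p): M ≅ I[1,4], I[2,4]^2, I[4,4].
μ_θ-semistable layers: μ^(1)=37; μ^(2)=-7; μ^(3)=-47/2; μ^(4)=-40

((0, 0, 0, 4); (0, 0, 3, 0); (1, 1, 0, 0); (0, 2, 0, 0))


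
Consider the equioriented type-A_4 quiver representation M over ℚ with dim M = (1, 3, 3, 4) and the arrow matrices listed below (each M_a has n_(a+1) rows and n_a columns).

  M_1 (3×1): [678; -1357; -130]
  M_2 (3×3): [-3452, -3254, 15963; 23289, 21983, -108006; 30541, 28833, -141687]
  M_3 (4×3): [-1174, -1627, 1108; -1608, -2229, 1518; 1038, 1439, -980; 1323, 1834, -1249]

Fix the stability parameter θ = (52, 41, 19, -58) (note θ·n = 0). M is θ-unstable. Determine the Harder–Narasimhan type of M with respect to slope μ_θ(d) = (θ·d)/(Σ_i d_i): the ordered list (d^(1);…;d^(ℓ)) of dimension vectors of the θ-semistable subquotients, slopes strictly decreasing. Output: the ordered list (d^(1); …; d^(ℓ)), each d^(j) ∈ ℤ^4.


Barcode: M ≅ I[1,4], I[2,2], I[2,3], I[3,4], I[4,4]^2. HN layers by μ_θ (5 steps, strictly decreasing):
  μ^(1)=41; μ^(2)=30; μ^(3)=27/2; μ^(4)=-39/2; μ^(5)=-58

((0, 1, 0, 0); (0, 1, 1, 0); (1, 1, 1, 1); (0, 0, 1, 1); (0, 0, 0, 2))


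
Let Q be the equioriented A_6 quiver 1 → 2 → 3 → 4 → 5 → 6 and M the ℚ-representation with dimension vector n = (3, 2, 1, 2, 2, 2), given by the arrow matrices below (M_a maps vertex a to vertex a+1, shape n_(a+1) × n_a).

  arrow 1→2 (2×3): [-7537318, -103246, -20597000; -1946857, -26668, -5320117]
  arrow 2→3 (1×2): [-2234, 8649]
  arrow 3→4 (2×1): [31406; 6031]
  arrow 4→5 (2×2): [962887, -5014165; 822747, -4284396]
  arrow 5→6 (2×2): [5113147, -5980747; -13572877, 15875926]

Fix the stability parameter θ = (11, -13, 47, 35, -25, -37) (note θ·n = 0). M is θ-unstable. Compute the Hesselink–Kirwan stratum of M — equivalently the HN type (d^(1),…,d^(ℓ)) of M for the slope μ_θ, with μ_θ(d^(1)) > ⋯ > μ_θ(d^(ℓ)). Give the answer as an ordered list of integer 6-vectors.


Via rank(M_{q-1}∘⋯∘M_p): M ≅ I[1,1], I[1,2], I[1,6], I[4,6].
μ_θ-semistable layers: μ^(1)=11; μ^(2)=5; μ^(3)=-1; μ^(4)=-9

((1, 0, 0, 0, 0, 0); (0, 0, 1, 1, 1, 1); (2, 2, 0, 0, 0, 0); (0, 0, 0, 1, 1, 1))


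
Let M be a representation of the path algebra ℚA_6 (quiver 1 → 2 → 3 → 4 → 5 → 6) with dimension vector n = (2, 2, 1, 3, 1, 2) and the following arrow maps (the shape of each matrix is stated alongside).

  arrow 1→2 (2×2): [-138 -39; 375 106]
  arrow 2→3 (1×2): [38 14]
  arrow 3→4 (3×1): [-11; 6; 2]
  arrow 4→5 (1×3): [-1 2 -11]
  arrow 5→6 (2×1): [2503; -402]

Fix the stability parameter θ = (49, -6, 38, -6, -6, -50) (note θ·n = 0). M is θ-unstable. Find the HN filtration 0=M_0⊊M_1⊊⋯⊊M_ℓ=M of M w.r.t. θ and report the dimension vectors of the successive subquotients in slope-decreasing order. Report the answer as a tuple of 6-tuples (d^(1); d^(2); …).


Barcode: M ≅ I[1,2], I[1,6], I[4,4]^2, I[6,6]. HN layers by μ_θ (4 steps, strictly decreasing):
  μ^(1)=43/2; μ^(2)=19/6; μ^(3)=-6; μ^(4)=-50

((1, 1, 0, 0, 0, 0); (1, 1, 1, 1, 1, 1); (0, 0, 0, 2, 0, 0); (0, 0, 0, 0, 0, 1))


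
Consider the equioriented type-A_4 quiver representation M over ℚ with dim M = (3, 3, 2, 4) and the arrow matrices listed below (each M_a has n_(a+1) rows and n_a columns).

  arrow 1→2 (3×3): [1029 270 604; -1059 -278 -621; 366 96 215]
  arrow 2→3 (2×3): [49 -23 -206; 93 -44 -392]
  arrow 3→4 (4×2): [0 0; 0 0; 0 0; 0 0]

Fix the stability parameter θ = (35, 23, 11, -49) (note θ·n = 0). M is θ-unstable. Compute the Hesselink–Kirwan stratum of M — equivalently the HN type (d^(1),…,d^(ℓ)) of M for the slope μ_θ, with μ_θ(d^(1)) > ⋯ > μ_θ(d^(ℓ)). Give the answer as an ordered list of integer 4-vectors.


Barcode: M ≅ I[1,1], I[1,3]^2, I[2,2], I[4,4]^4. HN layers by μ_θ (3 steps, strictly decreasing):
  μ^(1)=35; μ^(2)=23; μ^(3)=-49

((1, 0, 0, 0); (2, 3, 2, 0); (0, 0, 0, 4))


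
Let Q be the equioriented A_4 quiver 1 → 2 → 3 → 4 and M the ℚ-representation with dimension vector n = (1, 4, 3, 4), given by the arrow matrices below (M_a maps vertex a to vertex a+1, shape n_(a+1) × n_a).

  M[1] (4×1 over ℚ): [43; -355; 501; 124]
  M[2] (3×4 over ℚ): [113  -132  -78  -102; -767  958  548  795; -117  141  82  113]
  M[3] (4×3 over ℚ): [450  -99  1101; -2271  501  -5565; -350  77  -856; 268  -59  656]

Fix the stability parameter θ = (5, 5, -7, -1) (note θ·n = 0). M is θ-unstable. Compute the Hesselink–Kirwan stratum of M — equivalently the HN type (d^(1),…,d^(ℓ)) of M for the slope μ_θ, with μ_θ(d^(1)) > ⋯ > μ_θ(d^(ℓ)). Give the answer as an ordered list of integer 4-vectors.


Barcode: M ≅ I[1,4], I[2,2], I[2,4]^2, I[4,4]. HN layers by μ_θ (3 steps, strictly decreasing):
  μ^(1)=5; μ^(2)=1/2; μ^(3)=-1

((0, 1, 0, 0); (1, 1, 1, 1); (0, 2, 2, 3))


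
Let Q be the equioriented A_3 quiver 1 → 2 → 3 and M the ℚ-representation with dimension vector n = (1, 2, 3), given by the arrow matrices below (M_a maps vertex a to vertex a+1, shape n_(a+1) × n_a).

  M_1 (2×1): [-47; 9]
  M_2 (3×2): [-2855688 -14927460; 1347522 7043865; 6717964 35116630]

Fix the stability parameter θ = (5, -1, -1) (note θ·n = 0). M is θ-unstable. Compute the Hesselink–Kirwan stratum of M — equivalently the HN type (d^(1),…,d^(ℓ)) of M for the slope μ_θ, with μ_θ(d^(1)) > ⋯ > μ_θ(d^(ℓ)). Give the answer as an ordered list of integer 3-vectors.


Barcode: M ≅ I[1,3], I[2,2], I[3,3]^2. HN layers by μ_θ (2 steps, strictly decreasing):
  μ^(1)=1; μ^(2)=-1

((1, 1, 1); (0, 1, 2))


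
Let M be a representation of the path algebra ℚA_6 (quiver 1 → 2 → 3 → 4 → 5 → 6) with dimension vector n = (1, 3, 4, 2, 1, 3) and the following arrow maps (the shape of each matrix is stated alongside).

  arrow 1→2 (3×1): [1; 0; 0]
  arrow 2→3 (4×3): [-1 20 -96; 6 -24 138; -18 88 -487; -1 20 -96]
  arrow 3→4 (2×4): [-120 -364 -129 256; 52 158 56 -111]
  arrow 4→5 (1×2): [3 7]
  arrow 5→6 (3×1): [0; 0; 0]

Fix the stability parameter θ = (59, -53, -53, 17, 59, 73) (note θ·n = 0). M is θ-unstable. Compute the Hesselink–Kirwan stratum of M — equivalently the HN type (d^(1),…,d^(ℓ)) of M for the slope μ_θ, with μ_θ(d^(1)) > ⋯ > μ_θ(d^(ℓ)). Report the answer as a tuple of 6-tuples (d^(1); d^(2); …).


Interval decomposition of M: I[1,5], I[2,2], I[2,4], I[3,3]^2, I[6,6]^3.
HN type (ℓ=5): μ^(1)=73; μ^(2)=59; μ^(3)=17; μ^(4)=-47/3; μ^(5)=-53

((0, 0, 0, 0, 0, 3); (0, 0, 0, 0, 1, 0); (0, 0, 0, 2, 0, 0); (1, 1, 1, 0, 0, 0); (0, 2, 3, 0, 0, 0))


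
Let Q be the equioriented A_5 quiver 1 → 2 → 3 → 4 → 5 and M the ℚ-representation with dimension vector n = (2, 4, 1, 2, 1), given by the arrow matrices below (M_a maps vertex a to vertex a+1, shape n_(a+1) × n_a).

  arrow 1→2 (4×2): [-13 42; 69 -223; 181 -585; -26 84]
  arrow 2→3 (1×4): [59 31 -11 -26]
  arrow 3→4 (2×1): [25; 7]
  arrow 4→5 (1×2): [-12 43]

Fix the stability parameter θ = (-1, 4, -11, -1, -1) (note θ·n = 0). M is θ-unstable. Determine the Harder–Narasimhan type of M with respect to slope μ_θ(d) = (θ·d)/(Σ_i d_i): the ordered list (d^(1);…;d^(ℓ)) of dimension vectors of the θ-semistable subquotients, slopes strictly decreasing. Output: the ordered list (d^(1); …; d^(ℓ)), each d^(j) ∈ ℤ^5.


Barcode: M ≅ I[1,2], I[1,5], I[2,2]^2, I[4,4]. HN layers by μ_θ (3 steps, strictly decreasing):
  μ^(1)=4; μ^(2)=-1; μ^(3)=-8/3

((0, 3, 0, 0, 0); (1, 0, 0, 2, 1); (1, 1, 1, 0, 0))


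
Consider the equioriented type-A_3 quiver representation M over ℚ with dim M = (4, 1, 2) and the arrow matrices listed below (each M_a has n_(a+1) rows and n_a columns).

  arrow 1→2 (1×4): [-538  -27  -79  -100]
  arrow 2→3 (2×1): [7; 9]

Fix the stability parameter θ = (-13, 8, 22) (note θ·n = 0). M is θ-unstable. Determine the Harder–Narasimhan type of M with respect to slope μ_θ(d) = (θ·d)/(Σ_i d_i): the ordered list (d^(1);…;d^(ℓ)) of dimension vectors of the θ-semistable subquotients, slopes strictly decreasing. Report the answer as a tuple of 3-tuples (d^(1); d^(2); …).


Barcode: M ≅ I[1,1]^3, I[1,3], I[3,3]. HN layers by μ_θ (3 steps, strictly decreasing):
  μ^(1)=22; μ^(2)=8; μ^(3)=-13

((0, 0, 2); (0, 1, 0); (4, 0, 0))


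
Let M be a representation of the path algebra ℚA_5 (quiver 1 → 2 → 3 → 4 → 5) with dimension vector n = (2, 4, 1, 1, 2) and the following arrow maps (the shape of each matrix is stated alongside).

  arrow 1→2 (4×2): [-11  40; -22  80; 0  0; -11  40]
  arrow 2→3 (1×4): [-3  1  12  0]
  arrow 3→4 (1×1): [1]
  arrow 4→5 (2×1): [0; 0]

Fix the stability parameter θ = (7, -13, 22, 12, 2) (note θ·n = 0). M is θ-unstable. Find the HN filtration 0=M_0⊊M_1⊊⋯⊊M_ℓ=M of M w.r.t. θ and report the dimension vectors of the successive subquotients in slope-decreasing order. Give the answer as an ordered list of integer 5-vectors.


Via rank(M_{q-1}∘⋯∘M_p): M ≅ I[1,1], I[1,4], I[2,2]^3, I[5,5]^2.
μ_θ-semistable layers: μ^(1)=17; μ^(2)=7; μ^(3)=2; μ^(4)=-3; μ^(5)=-13

((0, 0, 1, 1, 0); (1, 0, 0, 0, 0); (0, 0, 0, 0, 2); (1, 1, 0, 0, 0); (0, 3, 0, 0, 0))


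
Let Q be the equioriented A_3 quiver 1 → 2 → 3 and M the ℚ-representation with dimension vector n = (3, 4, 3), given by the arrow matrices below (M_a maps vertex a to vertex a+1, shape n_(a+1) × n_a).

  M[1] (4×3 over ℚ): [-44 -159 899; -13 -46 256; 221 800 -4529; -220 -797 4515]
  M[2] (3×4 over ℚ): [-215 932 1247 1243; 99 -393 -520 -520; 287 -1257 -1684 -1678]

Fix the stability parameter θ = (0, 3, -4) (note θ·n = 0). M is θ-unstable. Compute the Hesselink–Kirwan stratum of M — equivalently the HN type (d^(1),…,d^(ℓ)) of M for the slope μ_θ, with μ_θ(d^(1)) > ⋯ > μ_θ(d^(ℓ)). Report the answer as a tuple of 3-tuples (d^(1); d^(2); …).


Via rank(M_{q-1}∘⋯∘M_p): M ≅ I[1,3]^3, I[2,2].
μ_θ-semistable layers: μ^(1)=3; μ^(2)=-1/3

((0, 1, 0); (3, 3, 3))


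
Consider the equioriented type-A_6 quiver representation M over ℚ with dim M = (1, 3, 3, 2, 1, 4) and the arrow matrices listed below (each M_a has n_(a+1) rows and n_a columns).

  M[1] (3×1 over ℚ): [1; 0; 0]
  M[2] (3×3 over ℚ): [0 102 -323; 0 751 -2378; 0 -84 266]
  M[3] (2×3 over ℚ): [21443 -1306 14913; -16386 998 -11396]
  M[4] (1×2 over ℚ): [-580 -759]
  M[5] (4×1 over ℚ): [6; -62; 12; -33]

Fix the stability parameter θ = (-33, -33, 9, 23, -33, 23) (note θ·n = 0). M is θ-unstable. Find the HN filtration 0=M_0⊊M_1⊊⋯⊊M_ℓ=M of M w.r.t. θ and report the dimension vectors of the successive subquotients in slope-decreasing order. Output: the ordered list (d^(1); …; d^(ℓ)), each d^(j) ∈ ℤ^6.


Via rank(M_{q-1}∘⋯∘M_p): M ≅ I[1,2], I[2,4], I[2,6], I[3,3], I[6,6]^3.
μ_θ-semistable layers: μ^(1)=23; μ^(2)=9; μ^(3)=-1/3; μ^(4)=-33

((0, 0, 0, 1, 0, 4); (0, 0, 2, 0, 0, 0); (0, 0, 1, 1, 1, 0); (1, 3, 0, 0, 0, 0))


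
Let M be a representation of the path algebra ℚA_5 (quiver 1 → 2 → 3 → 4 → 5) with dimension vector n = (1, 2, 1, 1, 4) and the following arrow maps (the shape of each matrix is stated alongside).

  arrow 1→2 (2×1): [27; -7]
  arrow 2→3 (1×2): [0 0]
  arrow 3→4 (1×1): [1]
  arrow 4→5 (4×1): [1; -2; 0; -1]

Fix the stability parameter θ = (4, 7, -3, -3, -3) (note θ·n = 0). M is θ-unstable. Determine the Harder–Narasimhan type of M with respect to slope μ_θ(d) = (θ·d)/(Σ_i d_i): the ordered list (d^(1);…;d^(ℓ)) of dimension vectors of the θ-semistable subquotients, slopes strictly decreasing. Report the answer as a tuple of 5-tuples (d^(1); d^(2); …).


Via rank(M_{q-1}∘⋯∘M_p): M ≅ I[1,2], I[2,2], I[3,5], I[5,5]^3.
μ_θ-semistable layers: μ^(1)=7; μ^(2)=4; μ^(3)=-3

((0, 2, 0, 0, 0); (1, 0, 0, 0, 0); (0, 0, 1, 1, 4))


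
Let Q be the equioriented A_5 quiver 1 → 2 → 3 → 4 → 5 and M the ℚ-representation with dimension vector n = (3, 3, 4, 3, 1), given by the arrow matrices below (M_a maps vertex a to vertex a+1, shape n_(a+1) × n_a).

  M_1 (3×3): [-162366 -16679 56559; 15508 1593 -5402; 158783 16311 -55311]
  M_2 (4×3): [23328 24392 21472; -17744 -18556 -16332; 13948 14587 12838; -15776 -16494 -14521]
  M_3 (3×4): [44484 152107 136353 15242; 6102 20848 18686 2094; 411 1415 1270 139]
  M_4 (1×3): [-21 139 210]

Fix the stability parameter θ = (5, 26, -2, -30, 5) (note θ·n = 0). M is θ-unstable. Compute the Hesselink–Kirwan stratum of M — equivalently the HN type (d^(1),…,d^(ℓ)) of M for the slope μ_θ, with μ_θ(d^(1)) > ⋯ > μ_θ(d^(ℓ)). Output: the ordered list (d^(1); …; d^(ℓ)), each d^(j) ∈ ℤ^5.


Via rank(M_{q-1}∘⋯∘M_p): M ≅ I[1,2], I[1,4], I[1,5], I[3,3], I[3,4].
μ_θ-semistable layers: μ^(1)=26; μ^(2)=5; μ^(3)=-1/4; μ^(4)=-2; μ^(5)=-16

((0, 1, 0, 0, 0); (1, 0, 0, 0, 1); (2, 2, 2, 2, 0); (0, 0, 1, 0, 0); (0, 0, 1, 1, 0))


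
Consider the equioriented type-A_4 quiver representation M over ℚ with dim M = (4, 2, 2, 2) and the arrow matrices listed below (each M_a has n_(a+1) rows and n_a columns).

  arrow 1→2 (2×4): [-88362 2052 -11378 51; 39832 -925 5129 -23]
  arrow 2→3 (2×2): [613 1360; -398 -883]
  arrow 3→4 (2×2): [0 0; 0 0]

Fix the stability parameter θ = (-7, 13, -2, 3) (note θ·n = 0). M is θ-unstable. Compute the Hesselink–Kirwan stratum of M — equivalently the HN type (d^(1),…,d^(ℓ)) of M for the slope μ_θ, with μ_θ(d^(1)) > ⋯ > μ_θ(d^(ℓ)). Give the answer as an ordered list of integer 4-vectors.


Interval decomposition of M: I[1,1]^2, I[1,3]^2, I[4,4]^2.
HN type (ℓ=3): μ^(1)=11/2; μ^(2)=3; μ^(3)=-7

((0, 2, 2, 0); (0, 0, 0, 2); (4, 0, 0, 0))


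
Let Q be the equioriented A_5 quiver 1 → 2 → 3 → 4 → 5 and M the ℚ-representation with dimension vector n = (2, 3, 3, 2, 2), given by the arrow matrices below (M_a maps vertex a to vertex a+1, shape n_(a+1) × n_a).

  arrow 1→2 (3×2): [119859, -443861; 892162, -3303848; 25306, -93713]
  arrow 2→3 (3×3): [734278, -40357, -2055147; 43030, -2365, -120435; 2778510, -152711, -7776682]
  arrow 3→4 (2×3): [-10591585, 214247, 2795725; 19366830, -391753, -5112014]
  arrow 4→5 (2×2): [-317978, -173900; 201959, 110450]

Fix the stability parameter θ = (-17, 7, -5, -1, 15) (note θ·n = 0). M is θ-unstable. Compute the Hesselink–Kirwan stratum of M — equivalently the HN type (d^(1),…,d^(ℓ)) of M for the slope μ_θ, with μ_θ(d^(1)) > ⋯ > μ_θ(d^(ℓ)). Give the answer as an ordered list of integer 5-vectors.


Via rank(M_{q-1}∘⋯∘M_p): M ≅ I[1,2], I[1,4], I[2,5], I[3,3], I[5,5].
μ_θ-semistable layers: μ^(1)=15; μ^(2)=7; μ^(3)=1/3; μ^(4)=-5; μ^(5)=-17

((0, 0, 0, 0, 2); (0, 1, 0, 0, 0); (0, 2, 2, 2, 0); (0, 0, 1, 0, 0); (2, 0, 0, 0, 0))


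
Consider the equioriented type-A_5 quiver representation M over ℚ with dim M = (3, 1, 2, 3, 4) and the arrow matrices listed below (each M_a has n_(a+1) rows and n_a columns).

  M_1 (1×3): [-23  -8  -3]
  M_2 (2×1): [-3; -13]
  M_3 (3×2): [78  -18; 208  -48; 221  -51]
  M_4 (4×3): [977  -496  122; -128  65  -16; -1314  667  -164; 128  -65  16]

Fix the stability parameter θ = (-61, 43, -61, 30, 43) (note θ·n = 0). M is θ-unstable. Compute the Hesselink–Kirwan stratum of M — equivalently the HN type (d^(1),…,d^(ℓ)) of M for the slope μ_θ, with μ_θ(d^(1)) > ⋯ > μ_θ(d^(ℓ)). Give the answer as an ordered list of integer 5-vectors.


Via rank(M_{q-1}∘⋯∘M_p): M ≅ I[1,1]^2, I[1,3], I[3,4], I[4,5]^2, I[5,5]^2.
μ_θ-semistable layers: μ^(1)=43; μ^(2)=30; μ^(3)=-9; μ^(4)=-61

((0, 0, 0, 0, 4); (0, 0, 0, 3, 0); (0, 1, 1, 0, 0); (3, 0, 1, 0, 0))


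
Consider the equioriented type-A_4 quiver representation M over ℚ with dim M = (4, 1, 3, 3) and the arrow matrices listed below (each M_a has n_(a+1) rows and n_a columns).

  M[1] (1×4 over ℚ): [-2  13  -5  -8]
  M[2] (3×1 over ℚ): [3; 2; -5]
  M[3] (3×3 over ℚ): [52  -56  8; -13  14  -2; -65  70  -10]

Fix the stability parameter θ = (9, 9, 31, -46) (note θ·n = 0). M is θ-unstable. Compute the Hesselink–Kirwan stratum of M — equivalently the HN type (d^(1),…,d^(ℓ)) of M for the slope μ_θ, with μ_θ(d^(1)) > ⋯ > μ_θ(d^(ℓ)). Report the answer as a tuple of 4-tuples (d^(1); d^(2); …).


Barcode: M ≅ I[1,1]^3, I[1,4], I[3,3]^2, I[4,4]^2. HN layers by μ_θ (4 steps, strictly decreasing):
  μ^(1)=31; μ^(2)=9; μ^(3)=3/4; μ^(4)=-46

((0, 0, 2, 0); (3, 0, 0, 0); (1, 1, 1, 1); (0, 0, 0, 2))


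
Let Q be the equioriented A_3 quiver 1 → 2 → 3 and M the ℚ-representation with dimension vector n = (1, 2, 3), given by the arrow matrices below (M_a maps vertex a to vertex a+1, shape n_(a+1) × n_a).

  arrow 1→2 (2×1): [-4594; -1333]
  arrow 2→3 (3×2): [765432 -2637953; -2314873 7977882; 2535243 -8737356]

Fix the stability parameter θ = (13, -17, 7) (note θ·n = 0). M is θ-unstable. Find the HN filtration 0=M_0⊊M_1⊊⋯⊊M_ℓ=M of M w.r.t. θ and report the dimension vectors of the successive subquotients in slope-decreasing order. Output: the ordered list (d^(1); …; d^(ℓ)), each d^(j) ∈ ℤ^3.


Via rank(M_{q-1}∘⋯∘M_p): M ≅ I[1,3], I[2,3], I[3,3].
μ_θ-semistable layers: μ^(1)=7; μ^(2)=-2; μ^(3)=-17

((0, 0, 3); (1, 1, 0); (0, 1, 0))


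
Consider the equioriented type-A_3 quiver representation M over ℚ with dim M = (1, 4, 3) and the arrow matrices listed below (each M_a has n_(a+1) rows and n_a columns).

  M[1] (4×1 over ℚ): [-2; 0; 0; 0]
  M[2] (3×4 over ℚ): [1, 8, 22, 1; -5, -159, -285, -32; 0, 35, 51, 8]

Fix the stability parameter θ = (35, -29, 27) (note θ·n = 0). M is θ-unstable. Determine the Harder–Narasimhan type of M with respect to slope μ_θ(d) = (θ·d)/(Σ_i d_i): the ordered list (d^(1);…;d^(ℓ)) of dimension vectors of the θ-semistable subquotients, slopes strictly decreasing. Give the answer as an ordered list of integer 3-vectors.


Via rank(M_{q-1}∘⋯∘M_p): M ≅ I[1,3], I[2,2], I[2,3]^2.
μ_θ-semistable layers: μ^(1)=27; μ^(2)=3; μ^(3)=-29

((0, 0, 3); (1, 1, 0); (0, 3, 0))


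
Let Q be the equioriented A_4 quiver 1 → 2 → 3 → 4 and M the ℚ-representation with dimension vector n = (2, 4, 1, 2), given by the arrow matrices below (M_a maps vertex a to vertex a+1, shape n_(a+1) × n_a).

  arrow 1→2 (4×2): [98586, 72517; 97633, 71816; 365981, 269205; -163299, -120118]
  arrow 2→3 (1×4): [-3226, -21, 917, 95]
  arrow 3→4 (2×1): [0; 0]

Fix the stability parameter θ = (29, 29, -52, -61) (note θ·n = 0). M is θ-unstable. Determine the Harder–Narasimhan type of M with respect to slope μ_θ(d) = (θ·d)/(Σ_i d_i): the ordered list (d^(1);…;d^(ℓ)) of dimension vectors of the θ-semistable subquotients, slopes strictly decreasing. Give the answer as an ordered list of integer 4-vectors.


Barcode: M ≅ I[1,2], I[1,3], I[2,2]^2, I[4,4]^2. HN layers by μ_θ (3 steps, strictly decreasing):
  μ^(1)=29; μ^(2)=2; μ^(3)=-61

((1, 3, 0, 0); (1, 1, 1, 0); (0, 0, 0, 2))


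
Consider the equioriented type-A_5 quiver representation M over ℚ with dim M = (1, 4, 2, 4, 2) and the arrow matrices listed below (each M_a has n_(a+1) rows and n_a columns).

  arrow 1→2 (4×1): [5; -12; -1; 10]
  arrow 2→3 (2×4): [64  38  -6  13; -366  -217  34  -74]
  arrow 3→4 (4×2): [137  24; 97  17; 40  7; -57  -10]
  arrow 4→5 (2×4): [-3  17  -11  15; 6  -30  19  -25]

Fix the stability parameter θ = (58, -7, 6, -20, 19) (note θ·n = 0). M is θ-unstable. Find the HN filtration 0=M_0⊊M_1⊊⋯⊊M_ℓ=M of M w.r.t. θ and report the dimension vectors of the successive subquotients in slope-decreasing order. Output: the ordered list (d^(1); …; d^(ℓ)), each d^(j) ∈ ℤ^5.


Via rank(M_{q-1}∘⋯∘M_p): M ≅ I[1,2], I[2,2], I[2,5]^2, I[4,4]^2.
μ_θ-semistable layers: μ^(1)=51/2; μ^(2)=19; μ^(3)=-7; μ^(4)=-20

((1, 1, 0, 0, 0); (0, 0, 0, 0, 2); (0, 3, 2, 2, 0); (0, 0, 0, 2, 0))


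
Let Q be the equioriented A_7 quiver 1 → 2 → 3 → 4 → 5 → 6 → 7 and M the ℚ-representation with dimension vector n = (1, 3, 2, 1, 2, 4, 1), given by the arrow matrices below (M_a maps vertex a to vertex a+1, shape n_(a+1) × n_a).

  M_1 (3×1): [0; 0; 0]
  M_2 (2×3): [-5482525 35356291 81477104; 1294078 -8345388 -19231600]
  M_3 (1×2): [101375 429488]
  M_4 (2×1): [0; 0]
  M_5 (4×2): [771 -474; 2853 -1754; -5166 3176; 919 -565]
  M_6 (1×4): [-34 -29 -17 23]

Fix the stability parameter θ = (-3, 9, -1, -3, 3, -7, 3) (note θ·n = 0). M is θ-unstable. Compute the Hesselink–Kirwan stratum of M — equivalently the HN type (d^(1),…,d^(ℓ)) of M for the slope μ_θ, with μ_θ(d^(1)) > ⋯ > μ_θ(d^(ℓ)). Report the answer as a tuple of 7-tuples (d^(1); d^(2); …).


Barcode: M ≅ I[1,1], I[2,2], I[2,3], I[2,4], I[5,6], I[5,7], I[6,6]^2. HN layers by μ_θ (7 steps, strictly decreasing):
  μ^(1)=9; μ^(2)=4; μ^(3)=3; μ^(4)=5/3; μ^(5)=-2; μ^(6)=-3; μ^(7)=-7

((0, 1, 0, 0, 0, 0, 0); (0, 1, 1, 0, 0, 0, 0); (0, 0, 0, 0, 0, 0, 1); (0, 1, 1, 1, 0, 0, 0); (0, 0, 0, 0, 2, 2, 0); (1, 0, 0, 0, 0, 0, 0); (0, 0, 0, 0, 0, 2, 0))


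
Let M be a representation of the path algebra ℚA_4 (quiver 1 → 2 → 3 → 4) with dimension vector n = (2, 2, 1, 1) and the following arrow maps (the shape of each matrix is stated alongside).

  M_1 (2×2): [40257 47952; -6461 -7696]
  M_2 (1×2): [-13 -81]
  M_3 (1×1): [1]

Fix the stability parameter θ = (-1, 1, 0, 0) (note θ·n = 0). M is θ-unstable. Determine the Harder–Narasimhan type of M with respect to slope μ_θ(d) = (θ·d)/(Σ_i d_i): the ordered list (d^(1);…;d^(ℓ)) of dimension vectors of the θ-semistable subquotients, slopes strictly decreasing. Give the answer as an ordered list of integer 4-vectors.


Via rank(M_{q-1}∘⋯∘M_p): M ≅ I[1,1], I[1,2], I[2,4].
μ_θ-semistable layers: μ^(1)=1; μ^(2)=1/3; μ^(3)=-1

((0, 1, 0, 0); (0, 1, 1, 1); (2, 0, 0, 0))


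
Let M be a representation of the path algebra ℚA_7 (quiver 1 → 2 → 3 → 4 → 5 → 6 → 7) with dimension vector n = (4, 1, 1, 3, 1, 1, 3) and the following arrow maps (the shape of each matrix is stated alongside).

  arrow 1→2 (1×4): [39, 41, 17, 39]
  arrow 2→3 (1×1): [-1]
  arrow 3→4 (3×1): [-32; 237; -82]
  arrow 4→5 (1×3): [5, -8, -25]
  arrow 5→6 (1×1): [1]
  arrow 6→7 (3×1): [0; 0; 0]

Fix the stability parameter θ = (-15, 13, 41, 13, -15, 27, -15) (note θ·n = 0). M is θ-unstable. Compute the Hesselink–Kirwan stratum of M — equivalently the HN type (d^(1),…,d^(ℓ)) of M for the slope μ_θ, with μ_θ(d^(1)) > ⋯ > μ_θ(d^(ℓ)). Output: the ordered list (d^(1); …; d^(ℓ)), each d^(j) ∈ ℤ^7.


Interval decomposition of M: I[1,1]^3, I[1,6], I[4,4]^2, I[7,7]^3.
HN type (ℓ=3): μ^(1)=27; μ^(2)=13; μ^(3)=-15

((0, 0, 0, 0, 0, 1, 0); (0, 1, 1, 3, 1, 0, 0); (4, 0, 0, 0, 0, 0, 3))


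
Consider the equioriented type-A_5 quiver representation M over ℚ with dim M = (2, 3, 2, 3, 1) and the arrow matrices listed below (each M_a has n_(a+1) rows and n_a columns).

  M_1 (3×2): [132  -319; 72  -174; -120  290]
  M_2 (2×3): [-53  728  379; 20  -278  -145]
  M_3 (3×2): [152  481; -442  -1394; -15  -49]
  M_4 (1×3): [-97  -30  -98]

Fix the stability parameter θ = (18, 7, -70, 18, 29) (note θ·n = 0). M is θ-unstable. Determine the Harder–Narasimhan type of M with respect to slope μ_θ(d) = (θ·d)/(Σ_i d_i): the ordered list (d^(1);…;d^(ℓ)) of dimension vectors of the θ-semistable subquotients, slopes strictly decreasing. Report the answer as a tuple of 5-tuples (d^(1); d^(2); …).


Via rank(M_{q-1}∘⋯∘M_p): M ≅ I[1,1], I[1,4], I[2,2], I[2,5], I[4,4].
μ_θ-semistable layers: μ^(1)=29; μ^(2)=18; μ^(3)=7; μ^(4)=-15; μ^(5)=-63/2

((0, 0, 0, 0, 1); (1, 0, 0, 3, 0); (0, 1, 0, 0, 0); (1, 1, 1, 0, 0); (0, 1, 1, 0, 0))


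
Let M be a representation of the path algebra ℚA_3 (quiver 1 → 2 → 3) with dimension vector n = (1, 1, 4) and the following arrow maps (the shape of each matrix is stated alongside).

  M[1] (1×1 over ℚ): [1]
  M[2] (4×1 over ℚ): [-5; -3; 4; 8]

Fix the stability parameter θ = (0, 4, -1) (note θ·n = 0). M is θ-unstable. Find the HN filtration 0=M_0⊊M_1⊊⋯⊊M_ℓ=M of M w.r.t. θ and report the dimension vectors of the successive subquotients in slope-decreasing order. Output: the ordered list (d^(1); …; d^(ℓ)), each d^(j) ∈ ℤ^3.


Interval decomposition of M: I[1,3], I[3,3]^3.
HN type (ℓ=3): μ^(1)=3/2; μ^(2)=0; μ^(3)=-1

((0, 1, 1); (1, 0, 0); (0, 0, 3))


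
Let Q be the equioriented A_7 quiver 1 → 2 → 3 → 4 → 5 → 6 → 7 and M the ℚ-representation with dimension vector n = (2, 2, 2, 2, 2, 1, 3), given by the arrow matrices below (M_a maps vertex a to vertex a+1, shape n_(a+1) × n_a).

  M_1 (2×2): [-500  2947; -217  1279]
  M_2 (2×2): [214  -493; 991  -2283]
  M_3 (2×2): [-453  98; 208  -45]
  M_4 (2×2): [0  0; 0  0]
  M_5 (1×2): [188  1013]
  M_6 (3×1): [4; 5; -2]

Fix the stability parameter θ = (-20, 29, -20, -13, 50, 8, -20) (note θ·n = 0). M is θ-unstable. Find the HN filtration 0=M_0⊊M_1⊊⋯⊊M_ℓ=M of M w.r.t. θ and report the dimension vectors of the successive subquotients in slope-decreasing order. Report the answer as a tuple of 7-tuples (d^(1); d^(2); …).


Barcode: M ≅ I[1,4]^2, I[5,5], I[5,7], I[7,7]^2. HN layers by μ_θ (4 steps, strictly decreasing):
  μ^(1)=50; μ^(2)=38/3; μ^(3)=-4/3; μ^(4)=-20

((0, 0, 0, 0, 1, 0, 0); (0, 0, 0, 0, 1, 1, 1); (0, 2, 2, 2, 0, 0, 0); (2, 0, 0, 0, 0, 0, 2))


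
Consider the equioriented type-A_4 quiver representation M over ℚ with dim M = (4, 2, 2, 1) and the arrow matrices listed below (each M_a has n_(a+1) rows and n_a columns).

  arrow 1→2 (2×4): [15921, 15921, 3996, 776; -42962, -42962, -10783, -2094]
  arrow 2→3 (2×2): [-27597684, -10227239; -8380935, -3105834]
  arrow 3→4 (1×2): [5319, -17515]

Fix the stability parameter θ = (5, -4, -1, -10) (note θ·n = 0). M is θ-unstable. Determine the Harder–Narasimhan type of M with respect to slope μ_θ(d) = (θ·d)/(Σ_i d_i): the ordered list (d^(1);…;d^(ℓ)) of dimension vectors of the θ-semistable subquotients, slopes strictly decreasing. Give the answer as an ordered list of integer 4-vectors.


Interval decomposition of M: I[1,1]^2, I[1,3], I[1,4].
HN type (ℓ=3): μ^(1)=5; μ^(2)=0; μ^(3)=-5/2

((2, 0, 0, 0); (1, 1, 1, 0); (1, 1, 1, 1))


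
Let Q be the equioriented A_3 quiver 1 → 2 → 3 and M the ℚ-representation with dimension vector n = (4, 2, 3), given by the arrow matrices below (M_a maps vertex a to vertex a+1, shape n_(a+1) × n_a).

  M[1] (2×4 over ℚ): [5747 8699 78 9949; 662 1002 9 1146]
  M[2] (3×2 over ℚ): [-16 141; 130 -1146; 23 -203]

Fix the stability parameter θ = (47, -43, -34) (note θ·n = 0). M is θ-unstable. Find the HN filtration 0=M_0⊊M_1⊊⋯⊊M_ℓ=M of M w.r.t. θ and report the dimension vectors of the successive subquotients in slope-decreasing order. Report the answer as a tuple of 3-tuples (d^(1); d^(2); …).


Interval decomposition of M: I[1,1]^2, I[1,3]^2, I[3,3].
HN type (ℓ=3): μ^(1)=47; μ^(2)=-10; μ^(3)=-34

((2, 0, 0); (2, 2, 2); (0, 0, 1))


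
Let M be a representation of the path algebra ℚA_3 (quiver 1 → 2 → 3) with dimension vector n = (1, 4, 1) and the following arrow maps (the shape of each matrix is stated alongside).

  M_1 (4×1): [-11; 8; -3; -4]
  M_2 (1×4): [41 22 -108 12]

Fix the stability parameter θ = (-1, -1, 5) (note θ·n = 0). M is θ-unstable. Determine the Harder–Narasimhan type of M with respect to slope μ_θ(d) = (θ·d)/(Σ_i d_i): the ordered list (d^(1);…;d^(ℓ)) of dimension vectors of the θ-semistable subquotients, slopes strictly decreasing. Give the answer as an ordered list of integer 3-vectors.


Via rank(M_{q-1}∘⋯∘M_p): M ≅ I[1,3], I[2,2]^3.
μ_θ-semistable layers: μ^(1)=5; μ^(2)=-1

((0, 0, 1); (1, 4, 0))


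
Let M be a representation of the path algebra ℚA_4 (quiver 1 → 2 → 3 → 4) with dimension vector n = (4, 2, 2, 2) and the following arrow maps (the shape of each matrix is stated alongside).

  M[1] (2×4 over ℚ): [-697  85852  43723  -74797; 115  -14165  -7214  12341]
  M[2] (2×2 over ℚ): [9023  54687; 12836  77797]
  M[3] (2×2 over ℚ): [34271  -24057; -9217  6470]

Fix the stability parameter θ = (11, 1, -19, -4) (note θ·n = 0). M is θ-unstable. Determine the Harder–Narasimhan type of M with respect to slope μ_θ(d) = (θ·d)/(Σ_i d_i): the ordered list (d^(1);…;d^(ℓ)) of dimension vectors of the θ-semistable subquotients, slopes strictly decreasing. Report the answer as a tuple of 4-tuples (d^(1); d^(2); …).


Interval decomposition of M: I[1,1]^2, I[1,4]^2.
HN type (ℓ=2): μ^(1)=11; μ^(2)=-11/4

((2, 0, 0, 0); (2, 2, 2, 2))
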